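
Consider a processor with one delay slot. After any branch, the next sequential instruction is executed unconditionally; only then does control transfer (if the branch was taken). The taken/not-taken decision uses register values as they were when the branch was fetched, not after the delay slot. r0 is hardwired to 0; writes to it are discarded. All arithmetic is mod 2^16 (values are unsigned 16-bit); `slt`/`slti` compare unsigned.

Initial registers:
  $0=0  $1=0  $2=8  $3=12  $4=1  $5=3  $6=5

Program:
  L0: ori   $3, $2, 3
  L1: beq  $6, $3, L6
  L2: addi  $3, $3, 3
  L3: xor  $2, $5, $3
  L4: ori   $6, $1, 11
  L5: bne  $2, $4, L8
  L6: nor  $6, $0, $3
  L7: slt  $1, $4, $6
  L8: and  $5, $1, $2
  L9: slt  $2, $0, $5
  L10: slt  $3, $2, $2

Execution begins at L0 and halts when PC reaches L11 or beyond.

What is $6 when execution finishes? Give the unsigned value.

[0] ori   $3, $2, 3  →  {$0:0, $1:0, $2:8, $3:11, $4:1, $5:3, $6:5}
[1] beq  $6, $3, L6  →  {$0:0, $1:0, $2:8, $3:11, $4:1, $5:3, $6:5}  ⟨branch fallthrough⟩
[2] addi  $3, $3, 3  →  {$0:0, $1:0, $2:8, $3:14, $4:1, $5:3, $6:5}
[3] xor  $2, $5, $3  →  {$0:0, $1:0, $2:13, $3:14, $4:1, $5:3, $6:5}
[4] ori   $6, $1, 11  →  {$0:0, $1:0, $2:13, $3:14, $4:1, $5:3, $6:11}
[5] bne  $2, $4, L8  →  {$0:0, $1:0, $2:13, $3:14, $4:1, $5:3, $6:11}  ⟨branch taken⟩
[6] nor  $6, $0, $3  →  {$0:0, $1:0, $2:13, $3:14, $4:1, $5:3, $6:65521}
[8] and  $5, $1, $2  →  {$0:0, $1:0, $2:13, $3:14, $4:1, $5:0, $6:65521}
[9] slt  $2, $0, $5  →  {$0:0, $1:0, $2:0, $3:14, $4:1, $5:0, $6:65521}
[10] slt  $3, $2, $2  →  {$0:0, $1:0, $2:0, $3:0, $4:1, $5:0, $6:65521}

65521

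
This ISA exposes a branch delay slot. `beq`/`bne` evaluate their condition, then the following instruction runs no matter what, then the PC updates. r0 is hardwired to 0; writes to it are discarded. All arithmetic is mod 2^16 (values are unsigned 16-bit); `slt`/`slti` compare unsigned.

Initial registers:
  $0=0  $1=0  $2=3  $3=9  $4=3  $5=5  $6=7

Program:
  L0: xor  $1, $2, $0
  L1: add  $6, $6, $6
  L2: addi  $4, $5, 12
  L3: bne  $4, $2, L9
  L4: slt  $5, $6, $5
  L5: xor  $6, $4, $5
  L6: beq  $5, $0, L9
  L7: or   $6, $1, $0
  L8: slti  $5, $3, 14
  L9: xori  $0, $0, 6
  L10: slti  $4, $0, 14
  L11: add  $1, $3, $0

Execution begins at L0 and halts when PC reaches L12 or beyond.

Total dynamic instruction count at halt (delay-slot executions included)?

8

PC=0  xor  $1, $2, $0        | $0=0 $1=3 $2=3 $3=9 $4=3 $5=5 $6=7
PC=1  add  $6, $6, $6        | $0=0 $1=3 $2=3 $3=9 $4=3 $5=5 $6=14
PC=2  addi  $4, $5, 12       | $0=0 $1=3 $2=3 $3=9 $4=17 $5=5 $6=14
PC=3  bne  $4, $2, L9        | $0=0 $1=3 $2=3 $3=9 $4=17 $5=5 $6=14  [TAKEN]
PC=4  slt  $5, $6, $5        | $0=0 $1=3 $2=3 $3=9 $4=17 $5=0 $6=14
PC=9  xori  $0, $0, 6        | $0=0 $1=3 $2=3 $3=9 $4=17 $5=0 $6=14
PC=10 slti  $4, $0, 14       | $0=0 $1=3 $2=3 $3=9 $4=1 $5=0 $6=14
PC=11 add  $1, $3, $0        | $0=0 $1=9 $2=3 $3=9 $4=1 $5=0 $6=14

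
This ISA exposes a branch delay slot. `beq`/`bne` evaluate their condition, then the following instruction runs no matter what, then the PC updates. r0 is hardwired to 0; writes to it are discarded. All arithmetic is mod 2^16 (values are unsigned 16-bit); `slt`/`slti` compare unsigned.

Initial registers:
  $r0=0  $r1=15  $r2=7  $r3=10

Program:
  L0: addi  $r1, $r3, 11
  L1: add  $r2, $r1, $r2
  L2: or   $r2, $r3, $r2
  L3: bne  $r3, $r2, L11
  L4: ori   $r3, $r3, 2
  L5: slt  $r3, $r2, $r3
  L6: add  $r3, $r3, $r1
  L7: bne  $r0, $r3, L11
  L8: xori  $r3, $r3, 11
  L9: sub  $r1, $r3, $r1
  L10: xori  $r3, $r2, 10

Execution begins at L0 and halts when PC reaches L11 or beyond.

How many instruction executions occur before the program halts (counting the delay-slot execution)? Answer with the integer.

[0] addi  $r1, $r3, 11  →  {$r0:0, $r1:21, $r2:7, $r3:10}
[1] add  $r2, $r1, $r2  →  {$r0:0, $r1:21, $r2:28, $r3:10}
[2] or   $r2, $r3, $r2  →  {$r0:0, $r1:21, $r2:30, $r3:10}
[3] bne  $r3, $r2, L11  →  {$r0:0, $r1:21, $r2:30, $r3:10}  ⟨branch taken⟩
[4] ori   $r3, $r3, 2  →  {$r0:0, $r1:21, $r2:30, $r3:10}

5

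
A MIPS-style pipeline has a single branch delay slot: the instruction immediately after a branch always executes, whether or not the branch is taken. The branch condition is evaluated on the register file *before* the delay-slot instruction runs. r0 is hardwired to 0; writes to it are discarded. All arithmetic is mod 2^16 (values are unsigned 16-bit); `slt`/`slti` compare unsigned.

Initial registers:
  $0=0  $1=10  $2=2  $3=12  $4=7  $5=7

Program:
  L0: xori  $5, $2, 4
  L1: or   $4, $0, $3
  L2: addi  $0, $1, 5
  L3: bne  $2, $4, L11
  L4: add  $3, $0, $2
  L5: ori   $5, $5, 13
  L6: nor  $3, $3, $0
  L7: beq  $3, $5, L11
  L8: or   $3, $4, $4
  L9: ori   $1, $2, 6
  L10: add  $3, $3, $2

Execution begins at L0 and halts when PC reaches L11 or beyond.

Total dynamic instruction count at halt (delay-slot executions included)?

PC=0  xori  $5, $2, 4        | $0=0 $1=10 $2=2 $3=12 $4=7 $5=6
PC=1  or   $4, $0, $3        | $0=0 $1=10 $2=2 $3=12 $4=12 $5=6
PC=2  addi  $0, $1, 5        | $0=0 $1=10 $2=2 $3=12 $4=12 $5=6
PC=3  bne  $2, $4, L11       | $0=0 $1=10 $2=2 $3=12 $4=12 $5=6  [TAKEN]
PC=4  add  $3, $0, $2        | $0=0 $1=10 $2=2 $3=2 $4=12 $5=6

5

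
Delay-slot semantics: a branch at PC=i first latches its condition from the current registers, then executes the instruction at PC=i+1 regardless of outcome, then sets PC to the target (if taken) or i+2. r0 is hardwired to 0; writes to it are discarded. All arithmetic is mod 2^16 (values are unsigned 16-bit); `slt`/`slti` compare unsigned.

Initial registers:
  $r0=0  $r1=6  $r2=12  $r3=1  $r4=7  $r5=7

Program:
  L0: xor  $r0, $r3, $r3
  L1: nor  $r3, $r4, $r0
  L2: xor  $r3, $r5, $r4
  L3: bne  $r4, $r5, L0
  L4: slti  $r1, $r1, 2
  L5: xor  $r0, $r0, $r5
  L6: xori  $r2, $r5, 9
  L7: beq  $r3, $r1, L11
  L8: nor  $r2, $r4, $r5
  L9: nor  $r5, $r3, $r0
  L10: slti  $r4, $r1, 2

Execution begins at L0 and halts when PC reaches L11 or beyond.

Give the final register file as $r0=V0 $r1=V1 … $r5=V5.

[0] xor  $r0, $r3, $r3  →  {$r0:0, $r1:6, $r2:12, $r3:1, $r4:7, $r5:7}
[1] nor  $r3, $r4, $r0  →  {$r0:0, $r1:6, $r2:12, $r3:65528, $r4:7, $r5:7}
[2] xor  $r3, $r5, $r4  →  {$r0:0, $r1:6, $r2:12, $r3:0, $r4:7, $r5:7}
[3] bne  $r4, $r5, L0  →  {$r0:0, $r1:6, $r2:12, $r3:0, $r4:7, $r5:7}  ⟨branch fallthrough⟩
[4] slti  $r1, $r1, 2  →  {$r0:0, $r1:0, $r2:12, $r3:0, $r4:7, $r5:7}
[5] xor  $r0, $r0, $r5  →  {$r0:0, $r1:0, $r2:12, $r3:0, $r4:7, $r5:7}
[6] xori  $r2, $r5, 9  →  {$r0:0, $r1:0, $r2:14, $r3:0, $r4:7, $r5:7}
[7] beq  $r3, $r1, L11  →  {$r0:0, $r1:0, $r2:14, $r3:0, $r4:7, $r5:7}  ⟨branch taken⟩
[8] nor  $r2, $r4, $r5  →  {$r0:0, $r1:0, $r2:65528, $r3:0, $r4:7, $r5:7}

$r0=0 $r1=0 $r2=65528 $r3=0 $r4=7 $r5=7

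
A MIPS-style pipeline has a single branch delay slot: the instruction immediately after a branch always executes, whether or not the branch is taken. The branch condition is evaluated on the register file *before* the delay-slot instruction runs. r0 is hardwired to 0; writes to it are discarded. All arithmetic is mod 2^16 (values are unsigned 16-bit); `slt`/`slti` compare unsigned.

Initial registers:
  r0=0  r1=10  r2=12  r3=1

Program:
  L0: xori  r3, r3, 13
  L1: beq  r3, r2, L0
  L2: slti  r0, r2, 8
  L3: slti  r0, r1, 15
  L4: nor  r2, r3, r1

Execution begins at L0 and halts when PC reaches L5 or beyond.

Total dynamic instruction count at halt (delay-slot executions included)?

PC=0  xori  r3, r3, 13       | r0=0 r1=10 r2=12 r3=12
PC=1  beq  r3, r2, L0        | r0=0 r1=10 r2=12 r3=12  [TAKEN]
PC=2  slti  r0, r2, 8        | r0=0 r1=10 r2=12 r3=12
PC=0  xori  r3, r3, 13       | r0=0 r1=10 r2=12 r3=1
PC=1  beq  r3, r2, L0        | r0=0 r1=10 r2=12 r3=1  [not taken]
PC=2  slti  r0, r2, 8        | r0=0 r1=10 r2=12 r3=1
PC=3  slti  r0, r1, 15       | r0=0 r1=10 r2=12 r3=1
PC=4  nor  r2, r3, r1        | r0=0 r1=10 r2=65524 r3=1

8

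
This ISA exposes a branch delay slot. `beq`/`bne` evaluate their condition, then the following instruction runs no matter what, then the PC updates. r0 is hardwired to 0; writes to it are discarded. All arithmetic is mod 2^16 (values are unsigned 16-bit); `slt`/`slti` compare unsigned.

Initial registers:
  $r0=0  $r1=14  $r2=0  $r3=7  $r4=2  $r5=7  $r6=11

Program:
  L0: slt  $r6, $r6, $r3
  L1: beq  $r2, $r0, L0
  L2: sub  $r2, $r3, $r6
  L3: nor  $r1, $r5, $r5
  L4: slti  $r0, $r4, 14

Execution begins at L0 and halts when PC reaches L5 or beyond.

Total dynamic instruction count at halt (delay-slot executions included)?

[0] slt  $r6, $r6, $r3  →  {$r0:0, $r1:14, $r2:0, $r3:7, $r4:2, $r5:7, $r6:0}
[1] beq  $r2, $r0, L0  →  {$r0:0, $r1:14, $r2:0, $r3:7, $r4:2, $r5:7, $r6:0}  ⟨branch taken⟩
[2] sub  $r2, $r3, $r6  →  {$r0:0, $r1:14, $r2:7, $r3:7, $r4:2, $r5:7, $r6:0}
[0] slt  $r6, $r6, $r3  →  {$r0:0, $r1:14, $r2:7, $r3:7, $r4:2, $r5:7, $r6:1}
[1] beq  $r2, $r0, L0  →  {$r0:0, $r1:14, $r2:7, $r3:7, $r4:2, $r5:7, $r6:1}  ⟨branch fallthrough⟩
[2] sub  $r2, $r3, $r6  →  {$r0:0, $r1:14, $r2:6, $r3:7, $r4:2, $r5:7, $r6:1}
[3] nor  $r1, $r5, $r5  →  {$r0:0, $r1:65528, $r2:6, $r3:7, $r4:2, $r5:7, $r6:1}
[4] slti  $r0, $r4, 14  →  {$r0:0, $r1:65528, $r2:6, $r3:7, $r4:2, $r5:7, $r6:1}

8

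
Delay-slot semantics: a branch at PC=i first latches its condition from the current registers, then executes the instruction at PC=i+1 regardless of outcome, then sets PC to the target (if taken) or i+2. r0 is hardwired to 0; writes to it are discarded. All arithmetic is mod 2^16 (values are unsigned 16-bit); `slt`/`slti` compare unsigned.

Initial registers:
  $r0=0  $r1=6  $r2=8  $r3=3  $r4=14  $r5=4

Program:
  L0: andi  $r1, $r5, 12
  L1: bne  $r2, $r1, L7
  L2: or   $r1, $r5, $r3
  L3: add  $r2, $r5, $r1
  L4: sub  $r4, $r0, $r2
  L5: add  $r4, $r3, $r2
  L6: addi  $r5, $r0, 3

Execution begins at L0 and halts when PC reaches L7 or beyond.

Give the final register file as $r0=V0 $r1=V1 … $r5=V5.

$r0=0 $r1=7 $r2=8 $r3=3 $r4=14 $r5=4

#0 andi  $r1, $r5, 12 ; 0/4/8/3/14/4
#1 bne  $r2, $r1, L7 ; 0/4/8/3/14/4 ; →target
#2 or   $r1, $r5, $r3 ; 0/7/8/3/14/4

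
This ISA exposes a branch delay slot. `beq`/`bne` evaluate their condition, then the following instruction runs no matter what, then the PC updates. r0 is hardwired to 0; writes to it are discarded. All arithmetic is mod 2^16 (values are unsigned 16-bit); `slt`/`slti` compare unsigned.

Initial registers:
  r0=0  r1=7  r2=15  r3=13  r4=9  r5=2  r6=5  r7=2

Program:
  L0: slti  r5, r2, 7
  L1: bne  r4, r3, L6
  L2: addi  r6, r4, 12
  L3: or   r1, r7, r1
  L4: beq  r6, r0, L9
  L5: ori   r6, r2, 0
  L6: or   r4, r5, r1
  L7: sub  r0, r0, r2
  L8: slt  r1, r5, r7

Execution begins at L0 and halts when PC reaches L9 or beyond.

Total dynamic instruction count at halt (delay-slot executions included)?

6

PC=0  slti  r5, r2, 7        | r0=0 r1=7 r2=15 r3=13 r4=9 r5=0 r6=5 r7=2
PC=1  bne  r4, r3, L6        | r0=0 r1=7 r2=15 r3=13 r4=9 r5=0 r6=5 r7=2  [TAKEN]
PC=2  addi  r6, r4, 12       | r0=0 r1=7 r2=15 r3=13 r4=9 r5=0 r6=21 r7=2
PC=6  or   r4, r5, r1        | r0=0 r1=7 r2=15 r3=13 r4=7 r5=0 r6=21 r7=2
PC=7  sub  r0, r0, r2        | r0=0 r1=7 r2=15 r3=13 r4=7 r5=0 r6=21 r7=2
PC=8  slt  r1, r5, r7        | r0=0 r1=1 r2=15 r3=13 r4=7 r5=0 r6=21 r7=2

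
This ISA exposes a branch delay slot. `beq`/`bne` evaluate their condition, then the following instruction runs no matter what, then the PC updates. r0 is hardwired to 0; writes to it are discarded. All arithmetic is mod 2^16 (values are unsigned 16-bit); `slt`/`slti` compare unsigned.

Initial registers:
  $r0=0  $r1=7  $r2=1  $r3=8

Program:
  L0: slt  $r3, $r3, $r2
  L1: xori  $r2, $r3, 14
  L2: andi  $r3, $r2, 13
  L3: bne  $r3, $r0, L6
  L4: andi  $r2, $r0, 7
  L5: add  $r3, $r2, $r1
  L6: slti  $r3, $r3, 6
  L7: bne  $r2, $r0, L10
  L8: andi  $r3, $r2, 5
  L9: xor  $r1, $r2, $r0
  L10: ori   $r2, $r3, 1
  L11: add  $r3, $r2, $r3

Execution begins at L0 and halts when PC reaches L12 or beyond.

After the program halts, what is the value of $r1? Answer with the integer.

0

[0] slt  $r3, $r3, $r2  →  {$r0:0, $r1:7, $r2:1, $r3:0}
[1] xori  $r2, $r3, 14  →  {$r0:0, $r1:7, $r2:14, $r3:0}
[2] andi  $r3, $r2, 13  →  {$r0:0, $r1:7, $r2:14, $r3:12}
[3] bne  $r3, $r0, L6  →  {$r0:0, $r1:7, $r2:14, $r3:12}  ⟨branch taken⟩
[4] andi  $r2, $r0, 7  →  {$r0:0, $r1:7, $r2:0, $r3:12}
[6] slti  $r3, $r3, 6  →  {$r0:0, $r1:7, $r2:0, $r3:0}
[7] bne  $r2, $r0, L10  →  {$r0:0, $r1:7, $r2:0, $r3:0}  ⟨branch fallthrough⟩
[8] andi  $r3, $r2, 5  →  {$r0:0, $r1:7, $r2:0, $r3:0}
[9] xor  $r1, $r2, $r0  →  {$r0:0, $r1:0, $r2:0, $r3:0}
[10] ori   $r2, $r3, 1  →  {$r0:0, $r1:0, $r2:1, $r3:0}
[11] add  $r3, $r2, $r3  →  {$r0:0, $r1:0, $r2:1, $r3:1}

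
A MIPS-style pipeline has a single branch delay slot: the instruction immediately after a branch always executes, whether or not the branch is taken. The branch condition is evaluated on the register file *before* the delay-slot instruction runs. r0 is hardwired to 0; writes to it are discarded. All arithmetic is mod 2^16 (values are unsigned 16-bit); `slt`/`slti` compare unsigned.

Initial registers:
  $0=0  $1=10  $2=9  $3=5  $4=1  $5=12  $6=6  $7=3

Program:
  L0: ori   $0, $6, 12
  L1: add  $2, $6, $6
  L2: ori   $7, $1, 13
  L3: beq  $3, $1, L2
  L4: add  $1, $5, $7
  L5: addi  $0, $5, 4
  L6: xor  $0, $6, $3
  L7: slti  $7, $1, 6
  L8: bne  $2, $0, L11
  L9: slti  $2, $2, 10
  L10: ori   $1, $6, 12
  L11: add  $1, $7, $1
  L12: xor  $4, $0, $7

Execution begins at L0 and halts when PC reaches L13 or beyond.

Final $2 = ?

0

PC=0  ori   $0, $6, 12       | $0=0 $1=10 $2=9 $3=5 $4=1 $5=12 $6=6 $7=3
PC=1  add  $2, $6, $6        | $0=0 $1=10 $2=12 $3=5 $4=1 $5=12 $6=6 $7=3
PC=2  ori   $7, $1, 13       | $0=0 $1=10 $2=12 $3=5 $4=1 $5=12 $6=6 $7=15
PC=3  beq  $3, $1, L2        | $0=0 $1=10 $2=12 $3=5 $4=1 $5=12 $6=6 $7=15  [not taken]
PC=4  add  $1, $5, $7        | $0=0 $1=27 $2=12 $3=5 $4=1 $5=12 $6=6 $7=15
PC=5  addi  $0, $5, 4        | $0=0 $1=27 $2=12 $3=5 $4=1 $5=12 $6=6 $7=15
PC=6  xor  $0, $6, $3        | $0=0 $1=27 $2=12 $3=5 $4=1 $5=12 $6=6 $7=15
PC=7  slti  $7, $1, 6        | $0=0 $1=27 $2=12 $3=5 $4=1 $5=12 $6=6 $7=0
PC=8  bne  $2, $0, L11       | $0=0 $1=27 $2=12 $3=5 $4=1 $5=12 $6=6 $7=0  [TAKEN]
PC=9  slti  $2, $2, 10       | $0=0 $1=27 $2=0 $3=5 $4=1 $5=12 $6=6 $7=0
PC=11 add  $1, $7, $1        | $0=0 $1=27 $2=0 $3=5 $4=1 $5=12 $6=6 $7=0
PC=12 xor  $4, $0, $7        | $0=0 $1=27 $2=0 $3=5 $4=0 $5=12 $6=6 $7=0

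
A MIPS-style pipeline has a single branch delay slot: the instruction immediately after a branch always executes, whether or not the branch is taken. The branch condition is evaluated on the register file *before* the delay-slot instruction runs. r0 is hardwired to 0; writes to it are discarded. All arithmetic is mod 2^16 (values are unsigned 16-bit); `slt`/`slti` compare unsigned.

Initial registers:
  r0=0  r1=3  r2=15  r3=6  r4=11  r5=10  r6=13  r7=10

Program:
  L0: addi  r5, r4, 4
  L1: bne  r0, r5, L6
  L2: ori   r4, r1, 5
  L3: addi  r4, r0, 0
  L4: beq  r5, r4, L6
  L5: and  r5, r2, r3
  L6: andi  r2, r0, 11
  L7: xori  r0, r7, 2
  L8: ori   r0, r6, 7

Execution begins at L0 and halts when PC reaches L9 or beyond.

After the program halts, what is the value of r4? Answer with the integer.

PC=0  addi  r5, r4, 4        | r0=0 r1=3 r2=15 r3=6 r4=11 r5=15 r6=13 r7=10
PC=1  bne  r0, r5, L6        | r0=0 r1=3 r2=15 r3=6 r4=11 r5=15 r6=13 r7=10  [TAKEN]
PC=2  ori   r4, r1, 5        | r0=0 r1=3 r2=15 r3=6 r4=7 r5=15 r6=13 r7=10
PC=6  andi  r2, r0, 11       | r0=0 r1=3 r2=0 r3=6 r4=7 r5=15 r6=13 r7=10
PC=7  xori  r0, r7, 2        | r0=0 r1=3 r2=0 r3=6 r4=7 r5=15 r6=13 r7=10
PC=8  ori   r0, r6, 7        | r0=0 r1=3 r2=0 r3=6 r4=7 r5=15 r6=13 r7=10

7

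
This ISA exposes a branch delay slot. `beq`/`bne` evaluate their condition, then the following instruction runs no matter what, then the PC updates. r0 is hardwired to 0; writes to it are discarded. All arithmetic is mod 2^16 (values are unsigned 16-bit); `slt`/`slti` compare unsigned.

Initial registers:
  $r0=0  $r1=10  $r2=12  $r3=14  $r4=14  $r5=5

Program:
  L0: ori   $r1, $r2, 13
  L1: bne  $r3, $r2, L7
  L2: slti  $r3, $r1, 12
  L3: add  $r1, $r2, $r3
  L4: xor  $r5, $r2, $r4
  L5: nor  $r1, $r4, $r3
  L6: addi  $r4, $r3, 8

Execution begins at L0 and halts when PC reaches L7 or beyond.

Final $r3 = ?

0

PC=0  ori   $r1, $r2, 13     | $r0=0 $r1=13 $r2=12 $r3=14 $r4=14 $r5=5
PC=1  bne  $r3, $r2, L7      | $r0=0 $r1=13 $r2=12 $r3=14 $r4=14 $r5=5  [TAKEN]
PC=2  slti  $r3, $r1, 12     | $r0=0 $r1=13 $r2=12 $r3=0 $r4=14 $r5=5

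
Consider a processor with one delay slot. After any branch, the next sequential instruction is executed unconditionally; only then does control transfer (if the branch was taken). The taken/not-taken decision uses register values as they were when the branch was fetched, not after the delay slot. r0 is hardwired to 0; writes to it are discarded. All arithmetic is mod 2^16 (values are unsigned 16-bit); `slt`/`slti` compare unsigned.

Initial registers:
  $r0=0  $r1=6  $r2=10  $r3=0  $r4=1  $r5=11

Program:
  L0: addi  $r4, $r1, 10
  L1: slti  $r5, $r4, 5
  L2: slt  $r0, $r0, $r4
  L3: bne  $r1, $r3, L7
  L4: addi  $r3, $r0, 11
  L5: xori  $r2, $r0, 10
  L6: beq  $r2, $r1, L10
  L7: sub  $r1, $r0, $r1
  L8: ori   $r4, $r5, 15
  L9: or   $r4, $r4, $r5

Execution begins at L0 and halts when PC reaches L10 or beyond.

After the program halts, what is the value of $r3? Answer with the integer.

#0 addi  $r4, $r1, 10 ; 0/6/10/0/16/11
#1 slti  $r5, $r4, 5 ; 0/6/10/0/16/0
#2 slt  $r0, $r0, $r4 ; 0/6/10/0/16/0
#3 bne  $r1, $r3, L7 ; 0/6/10/0/16/0 ; →target
#4 addi  $r3, $r0, 11 ; 0/6/10/11/16/0
#7 sub  $r1, $r0, $r1 ; 0/65530/10/11/16/0
#8 ori   $r4, $r5, 15 ; 0/65530/10/11/15/0
#9 or   $r4, $r4, $r5 ; 0/65530/10/11/15/0

11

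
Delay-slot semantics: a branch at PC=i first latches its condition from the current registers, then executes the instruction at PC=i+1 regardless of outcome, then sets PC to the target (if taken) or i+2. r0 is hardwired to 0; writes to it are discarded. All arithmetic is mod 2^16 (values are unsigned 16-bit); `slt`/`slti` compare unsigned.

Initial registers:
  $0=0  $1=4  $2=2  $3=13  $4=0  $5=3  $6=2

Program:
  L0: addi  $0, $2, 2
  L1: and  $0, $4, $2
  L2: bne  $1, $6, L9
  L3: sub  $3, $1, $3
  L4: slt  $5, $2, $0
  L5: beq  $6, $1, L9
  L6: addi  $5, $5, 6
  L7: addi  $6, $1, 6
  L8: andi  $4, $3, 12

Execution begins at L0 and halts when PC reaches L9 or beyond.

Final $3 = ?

65527

  step pc=0: addi  $0, $2, 2  regs=(0,4,2,13,0,3,2)
  step pc=1: and  $0, $4, $2  regs=(0,4,2,13,0,3,2)
  step pc=2: bne  $1, $6, L9  cond=T  regs=(0,4,2,13,0,3,2)
  step pc=3: sub  $3, $1, $3  regs=(0,4,2,65527,0,3,2)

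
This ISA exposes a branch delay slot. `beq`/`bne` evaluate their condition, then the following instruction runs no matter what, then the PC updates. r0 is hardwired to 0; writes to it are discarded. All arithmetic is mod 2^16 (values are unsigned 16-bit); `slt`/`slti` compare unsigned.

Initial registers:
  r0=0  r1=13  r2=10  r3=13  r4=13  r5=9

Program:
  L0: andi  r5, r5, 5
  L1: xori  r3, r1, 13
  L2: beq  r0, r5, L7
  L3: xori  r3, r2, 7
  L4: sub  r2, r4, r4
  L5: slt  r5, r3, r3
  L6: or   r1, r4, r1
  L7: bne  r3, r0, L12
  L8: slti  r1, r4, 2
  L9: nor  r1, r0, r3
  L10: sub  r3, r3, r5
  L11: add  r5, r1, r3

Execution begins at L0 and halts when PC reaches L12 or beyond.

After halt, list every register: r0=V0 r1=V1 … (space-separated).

r0=0 r1=0 r2=0 r3=13 r4=13 r5=0

  step pc=0: andi  r5, r5, 5  regs=(0,13,10,13,13,1)
  step pc=1: xori  r3, r1, 13  regs=(0,13,10,0,13,1)
  step pc=2: beq  r0, r5, L7  cond=F  regs=(0,13,10,0,13,1)
  step pc=3: xori  r3, r2, 7  regs=(0,13,10,13,13,1)
  step pc=4: sub  r2, r4, r4  regs=(0,13,0,13,13,1)
  step pc=5: slt  r5, r3, r3  regs=(0,13,0,13,13,0)
  step pc=6: or   r1, r4, r1  regs=(0,13,0,13,13,0)
  step pc=7: bne  r3, r0, L12  cond=T  regs=(0,13,0,13,13,0)
  step pc=8: slti  r1, r4, 2  regs=(0,0,0,13,13,0)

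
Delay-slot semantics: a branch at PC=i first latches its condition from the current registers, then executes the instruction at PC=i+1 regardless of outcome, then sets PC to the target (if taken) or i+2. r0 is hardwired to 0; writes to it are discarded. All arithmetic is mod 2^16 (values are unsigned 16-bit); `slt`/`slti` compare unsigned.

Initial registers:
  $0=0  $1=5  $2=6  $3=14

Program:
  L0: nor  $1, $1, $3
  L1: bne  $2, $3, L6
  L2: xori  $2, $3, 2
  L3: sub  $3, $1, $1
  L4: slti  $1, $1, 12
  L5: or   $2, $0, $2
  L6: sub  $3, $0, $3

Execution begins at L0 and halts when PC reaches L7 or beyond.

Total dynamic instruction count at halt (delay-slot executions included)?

4

[0] nor  $1, $1, $3  →  {$0:0, $1:65520, $2:6, $3:14}
[1] bne  $2, $3, L6  →  {$0:0, $1:65520, $2:6, $3:14}  ⟨branch taken⟩
[2] xori  $2, $3, 2  →  {$0:0, $1:65520, $2:12, $3:14}
[6] sub  $3, $0, $3  →  {$0:0, $1:65520, $2:12, $3:65522}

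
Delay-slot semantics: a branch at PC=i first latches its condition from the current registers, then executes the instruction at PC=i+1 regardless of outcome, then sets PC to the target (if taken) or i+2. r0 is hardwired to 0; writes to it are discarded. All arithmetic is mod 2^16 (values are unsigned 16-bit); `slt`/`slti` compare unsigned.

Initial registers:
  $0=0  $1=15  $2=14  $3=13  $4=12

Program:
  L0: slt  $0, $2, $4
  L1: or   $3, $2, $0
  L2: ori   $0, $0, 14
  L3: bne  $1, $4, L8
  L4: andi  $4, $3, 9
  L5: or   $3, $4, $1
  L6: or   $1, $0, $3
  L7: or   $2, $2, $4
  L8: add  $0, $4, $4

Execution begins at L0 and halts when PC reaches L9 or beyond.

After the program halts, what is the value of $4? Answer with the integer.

#0 slt  $0, $2, $4 ; 0/15/14/13/12
#1 or   $3, $2, $0 ; 0/15/14/14/12
#2 ori   $0, $0, 14 ; 0/15/14/14/12
#3 bne  $1, $4, L8 ; 0/15/14/14/12 ; →target
#4 andi  $4, $3, 9 ; 0/15/14/14/8
#8 add  $0, $4, $4 ; 0/15/14/14/8

8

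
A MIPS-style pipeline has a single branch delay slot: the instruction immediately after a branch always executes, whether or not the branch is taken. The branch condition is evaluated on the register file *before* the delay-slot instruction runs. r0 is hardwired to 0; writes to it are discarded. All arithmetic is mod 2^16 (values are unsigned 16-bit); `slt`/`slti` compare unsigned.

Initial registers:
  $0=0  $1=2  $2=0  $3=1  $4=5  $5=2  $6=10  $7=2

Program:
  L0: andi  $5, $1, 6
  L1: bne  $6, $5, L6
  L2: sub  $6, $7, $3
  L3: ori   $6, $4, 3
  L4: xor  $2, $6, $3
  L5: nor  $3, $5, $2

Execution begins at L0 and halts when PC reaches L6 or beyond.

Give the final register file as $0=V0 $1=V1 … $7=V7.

[0] andi  $5, $1, 6  →  {$0:0, $1:2, $2:0, $3:1, $4:5, $5:2, $6:10, $7:2}
[1] bne  $6, $5, L6  →  {$0:0, $1:2, $2:0, $3:1, $4:5, $5:2, $6:10, $7:2}  ⟨branch taken⟩
[2] sub  $6, $7, $3  →  {$0:0, $1:2, $2:0, $3:1, $4:5, $5:2, $6:1, $7:2}

$0=0 $1=2 $2=0 $3=1 $4=5 $5=2 $6=1 $7=2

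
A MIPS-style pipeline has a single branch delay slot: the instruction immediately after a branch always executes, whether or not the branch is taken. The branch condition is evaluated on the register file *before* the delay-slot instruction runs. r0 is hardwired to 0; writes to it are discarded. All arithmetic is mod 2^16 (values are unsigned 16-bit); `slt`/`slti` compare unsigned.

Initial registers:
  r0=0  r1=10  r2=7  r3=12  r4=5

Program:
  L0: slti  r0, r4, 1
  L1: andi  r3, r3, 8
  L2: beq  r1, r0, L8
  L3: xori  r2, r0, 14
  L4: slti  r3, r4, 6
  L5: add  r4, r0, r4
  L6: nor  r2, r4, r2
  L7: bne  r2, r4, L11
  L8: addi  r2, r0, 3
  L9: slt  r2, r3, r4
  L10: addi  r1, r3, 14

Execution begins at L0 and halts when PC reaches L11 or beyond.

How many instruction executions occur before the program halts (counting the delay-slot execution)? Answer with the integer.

9

#0 slti  r0, r4, 1 ; 0/10/7/12/5
#1 andi  r3, r3, 8 ; 0/10/7/8/5
#2 beq  r1, r0, L8 ; 0/10/7/8/5 ; →fallthru
#3 xori  r2, r0, 14 ; 0/10/14/8/5
#4 slti  r3, r4, 6 ; 0/10/14/1/5
#5 add  r4, r0, r4 ; 0/10/14/1/5
#6 nor  r2, r4, r2 ; 0/10/65520/1/5
#7 bne  r2, r4, L11 ; 0/10/65520/1/5 ; →target
#8 addi  r2, r0, 3 ; 0/10/3/1/5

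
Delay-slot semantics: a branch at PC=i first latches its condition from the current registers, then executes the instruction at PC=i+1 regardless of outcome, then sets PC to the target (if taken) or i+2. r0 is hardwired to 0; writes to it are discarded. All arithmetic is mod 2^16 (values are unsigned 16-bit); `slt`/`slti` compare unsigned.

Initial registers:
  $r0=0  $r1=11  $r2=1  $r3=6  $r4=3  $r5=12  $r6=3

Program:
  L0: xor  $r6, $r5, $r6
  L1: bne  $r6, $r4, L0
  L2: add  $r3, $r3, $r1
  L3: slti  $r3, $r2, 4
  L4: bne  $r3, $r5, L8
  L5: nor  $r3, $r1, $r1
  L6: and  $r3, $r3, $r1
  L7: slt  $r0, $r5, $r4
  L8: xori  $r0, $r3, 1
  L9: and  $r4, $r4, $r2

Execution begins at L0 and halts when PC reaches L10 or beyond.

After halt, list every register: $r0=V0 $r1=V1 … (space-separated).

PC=0  xor  $r6, $r5, $r6     | $r0=0 $r1=11 $r2=1 $r3=6 $r4=3 $r5=12 $r6=15
PC=1  bne  $r6, $r4, L0      | $r0=0 $r1=11 $r2=1 $r3=6 $r4=3 $r5=12 $r6=15  [TAKEN]
PC=2  add  $r3, $r3, $r1     | $r0=0 $r1=11 $r2=1 $r3=17 $r4=3 $r5=12 $r6=15
PC=0  xor  $r6, $r5, $r6     | $r0=0 $r1=11 $r2=1 $r3=17 $r4=3 $r5=12 $r6=3
PC=1  bne  $r6, $r4, L0      | $r0=0 $r1=11 $r2=1 $r3=17 $r4=3 $r5=12 $r6=3  [not taken]
PC=2  add  $r3, $r3, $r1     | $r0=0 $r1=11 $r2=1 $r3=28 $r4=3 $r5=12 $r6=3
PC=3  slti  $r3, $r2, 4      | $r0=0 $r1=11 $r2=1 $r3=1 $r4=3 $r5=12 $r6=3
PC=4  bne  $r3, $r5, L8      | $r0=0 $r1=11 $r2=1 $r3=1 $r4=3 $r5=12 $r6=3  [TAKEN]
PC=5  nor  $r3, $r1, $r1     | $r0=0 $r1=11 $r2=1 $r3=65524 $r4=3 $r5=12 $r6=3
PC=8  xori  $r0, $r3, 1      | $r0=0 $r1=11 $r2=1 $r3=65524 $r4=3 $r5=12 $r6=3
PC=9  and  $r4, $r4, $r2     | $r0=0 $r1=11 $r2=1 $r3=65524 $r4=1 $r5=12 $r6=3

$r0=0 $r1=11 $r2=1 $r3=65524 $r4=1 $r5=12 $r6=3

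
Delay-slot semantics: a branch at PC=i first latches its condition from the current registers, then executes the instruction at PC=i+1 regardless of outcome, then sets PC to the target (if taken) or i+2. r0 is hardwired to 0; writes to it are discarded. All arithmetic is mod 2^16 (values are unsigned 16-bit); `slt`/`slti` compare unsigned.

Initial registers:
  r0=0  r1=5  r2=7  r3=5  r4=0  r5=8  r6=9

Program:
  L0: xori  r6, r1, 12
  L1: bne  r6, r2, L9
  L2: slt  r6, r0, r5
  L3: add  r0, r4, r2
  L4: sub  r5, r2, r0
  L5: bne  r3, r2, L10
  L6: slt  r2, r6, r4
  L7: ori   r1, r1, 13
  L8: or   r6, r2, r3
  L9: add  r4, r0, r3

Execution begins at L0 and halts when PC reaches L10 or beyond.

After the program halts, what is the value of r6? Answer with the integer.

PC=0  xori  r6, r1, 12       | r0=0 r1=5 r2=7 r3=5 r4=0 r5=8 r6=9
PC=1  bne  r6, r2, L9        | r0=0 r1=5 r2=7 r3=5 r4=0 r5=8 r6=9  [TAKEN]
PC=2  slt  r6, r0, r5        | r0=0 r1=5 r2=7 r3=5 r4=0 r5=8 r6=1
PC=9  add  r4, r0, r3        | r0=0 r1=5 r2=7 r3=5 r4=5 r5=8 r6=1

1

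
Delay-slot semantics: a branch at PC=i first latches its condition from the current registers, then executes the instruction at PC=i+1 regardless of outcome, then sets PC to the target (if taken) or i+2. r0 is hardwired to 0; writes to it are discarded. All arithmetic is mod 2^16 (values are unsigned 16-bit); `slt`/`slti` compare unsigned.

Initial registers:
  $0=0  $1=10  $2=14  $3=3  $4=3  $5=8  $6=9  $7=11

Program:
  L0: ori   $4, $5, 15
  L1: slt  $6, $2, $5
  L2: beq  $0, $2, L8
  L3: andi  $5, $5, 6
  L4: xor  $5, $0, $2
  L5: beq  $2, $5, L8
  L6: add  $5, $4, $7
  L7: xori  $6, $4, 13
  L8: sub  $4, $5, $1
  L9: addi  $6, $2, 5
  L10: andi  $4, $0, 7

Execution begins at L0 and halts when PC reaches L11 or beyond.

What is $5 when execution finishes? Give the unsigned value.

  step pc=0: ori   $4, $5, 15  regs=(0,10,14,3,15,8,9,11)
  step pc=1: slt  $6, $2, $5  regs=(0,10,14,3,15,8,0,11)
  step pc=2: beq  $0, $2, L8  cond=F  regs=(0,10,14,3,15,8,0,11)
  step pc=3: andi  $5, $5, 6  regs=(0,10,14,3,15,0,0,11)
  step pc=4: xor  $5, $0, $2  regs=(0,10,14,3,15,14,0,11)
  step pc=5: beq  $2, $5, L8  cond=T  regs=(0,10,14,3,15,14,0,11)
  step pc=6: add  $5, $4, $7  regs=(0,10,14,3,15,26,0,11)
  step pc=8: sub  $4, $5, $1  regs=(0,10,14,3,16,26,0,11)
  step pc=9: addi  $6, $2, 5  regs=(0,10,14,3,16,26,19,11)
  step pc=10: andi  $4, $0, 7  regs=(0,10,14,3,0,26,19,11)

26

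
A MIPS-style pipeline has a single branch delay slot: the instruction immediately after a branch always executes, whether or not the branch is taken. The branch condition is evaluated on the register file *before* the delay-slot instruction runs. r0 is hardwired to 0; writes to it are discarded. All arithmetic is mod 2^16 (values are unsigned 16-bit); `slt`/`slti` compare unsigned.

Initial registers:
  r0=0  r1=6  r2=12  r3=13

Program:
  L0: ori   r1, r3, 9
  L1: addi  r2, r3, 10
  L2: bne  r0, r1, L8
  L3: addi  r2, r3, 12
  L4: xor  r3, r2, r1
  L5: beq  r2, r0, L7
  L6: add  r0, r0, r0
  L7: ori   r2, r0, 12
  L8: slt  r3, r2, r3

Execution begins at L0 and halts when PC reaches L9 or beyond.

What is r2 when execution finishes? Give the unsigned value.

  step pc=0: ori   r1, r3, 9  regs=(0,13,12,13)
  step pc=1: addi  r2, r3, 10  regs=(0,13,23,13)
  step pc=2: bne  r0, r1, L8  cond=T  regs=(0,13,23,13)
  step pc=3: addi  r2, r3, 12  regs=(0,13,25,13)
  step pc=8: slt  r3, r2, r3  regs=(0,13,25,0)

25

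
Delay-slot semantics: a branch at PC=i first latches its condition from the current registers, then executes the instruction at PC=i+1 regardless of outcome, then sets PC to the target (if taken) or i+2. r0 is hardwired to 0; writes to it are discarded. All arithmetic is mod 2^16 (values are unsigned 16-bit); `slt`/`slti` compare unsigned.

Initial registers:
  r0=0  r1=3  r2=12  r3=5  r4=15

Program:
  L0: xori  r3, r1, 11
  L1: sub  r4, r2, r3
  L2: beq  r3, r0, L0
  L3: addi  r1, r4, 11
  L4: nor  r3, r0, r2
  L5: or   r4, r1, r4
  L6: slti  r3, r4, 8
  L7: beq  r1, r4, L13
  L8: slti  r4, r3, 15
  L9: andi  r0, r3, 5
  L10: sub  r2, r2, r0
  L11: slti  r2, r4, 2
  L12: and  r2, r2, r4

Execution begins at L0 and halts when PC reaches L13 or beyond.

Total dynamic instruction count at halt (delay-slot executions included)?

  step pc=0: xori  r3, r1, 11  regs=(0,3,12,8,15)
  step pc=1: sub  r4, r2, r3  regs=(0,3,12,8,4)
  step pc=2: beq  r3, r0, L0  cond=F  regs=(0,3,12,8,4)
  step pc=3: addi  r1, r4, 11  regs=(0,15,12,8,4)
  step pc=4: nor  r3, r0, r2  regs=(0,15,12,65523,4)
  step pc=5: or   r4, r1, r4  regs=(0,15,12,65523,15)
  step pc=6: slti  r3, r4, 8  regs=(0,15,12,0,15)
  step pc=7: beq  r1, r4, L13  cond=T  regs=(0,15,12,0,15)
  step pc=8: slti  r4, r3, 15  regs=(0,15,12,0,1)

9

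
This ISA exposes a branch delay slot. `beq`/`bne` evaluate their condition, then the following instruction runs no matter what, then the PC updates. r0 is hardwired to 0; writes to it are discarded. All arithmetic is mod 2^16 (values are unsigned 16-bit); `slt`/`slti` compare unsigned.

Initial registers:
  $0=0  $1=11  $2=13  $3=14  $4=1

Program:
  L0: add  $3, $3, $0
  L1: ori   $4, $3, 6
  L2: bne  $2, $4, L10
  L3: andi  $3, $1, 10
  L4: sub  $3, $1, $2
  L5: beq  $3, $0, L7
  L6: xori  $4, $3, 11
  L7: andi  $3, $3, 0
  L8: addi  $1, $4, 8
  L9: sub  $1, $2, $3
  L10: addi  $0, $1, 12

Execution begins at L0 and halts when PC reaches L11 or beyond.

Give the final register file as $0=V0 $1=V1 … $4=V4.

$0=0 $1=11 $2=13 $3=10 $4=14

#0 add  $3, $3, $0 ; 0/11/13/14/1
#1 ori   $4, $3, 6 ; 0/11/13/14/14
#2 bne  $2, $4, L10 ; 0/11/13/14/14 ; →target
#3 andi  $3, $1, 10 ; 0/11/13/10/14
#10 addi  $0, $1, 12 ; 0/11/13/10/14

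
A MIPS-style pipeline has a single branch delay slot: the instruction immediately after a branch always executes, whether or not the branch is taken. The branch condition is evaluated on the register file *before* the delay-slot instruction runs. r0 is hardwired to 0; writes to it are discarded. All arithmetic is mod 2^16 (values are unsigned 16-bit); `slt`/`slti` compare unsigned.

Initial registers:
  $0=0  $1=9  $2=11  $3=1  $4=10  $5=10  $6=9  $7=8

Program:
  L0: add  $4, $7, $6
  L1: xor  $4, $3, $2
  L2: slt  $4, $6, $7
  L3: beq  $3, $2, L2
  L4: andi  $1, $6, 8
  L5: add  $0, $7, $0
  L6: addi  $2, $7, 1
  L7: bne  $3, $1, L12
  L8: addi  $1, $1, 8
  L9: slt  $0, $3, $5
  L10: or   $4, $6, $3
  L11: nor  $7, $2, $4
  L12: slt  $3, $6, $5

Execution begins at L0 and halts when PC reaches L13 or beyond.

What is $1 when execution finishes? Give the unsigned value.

  step pc=0: add  $4, $7, $6  regs=(0,9,11,1,17,10,9,8)
  step pc=1: xor  $4, $3, $2  regs=(0,9,11,1,10,10,9,8)
  step pc=2: slt  $4, $6, $7  regs=(0,9,11,1,0,10,9,8)
  step pc=3: beq  $3, $2, L2  cond=F  regs=(0,9,11,1,0,10,9,8)
  step pc=4: andi  $1, $6, 8  regs=(0,8,11,1,0,10,9,8)
  step pc=5: add  $0, $7, $0  regs=(0,8,11,1,0,10,9,8)
  step pc=6: addi  $2, $7, 1  regs=(0,8,9,1,0,10,9,8)
  step pc=7: bne  $3, $1, L12  cond=T  regs=(0,8,9,1,0,10,9,8)
  step pc=8: addi  $1, $1, 8  regs=(0,16,9,1,0,10,9,8)
  step pc=12: slt  $3, $6, $5  regs=(0,16,9,1,0,10,9,8)

16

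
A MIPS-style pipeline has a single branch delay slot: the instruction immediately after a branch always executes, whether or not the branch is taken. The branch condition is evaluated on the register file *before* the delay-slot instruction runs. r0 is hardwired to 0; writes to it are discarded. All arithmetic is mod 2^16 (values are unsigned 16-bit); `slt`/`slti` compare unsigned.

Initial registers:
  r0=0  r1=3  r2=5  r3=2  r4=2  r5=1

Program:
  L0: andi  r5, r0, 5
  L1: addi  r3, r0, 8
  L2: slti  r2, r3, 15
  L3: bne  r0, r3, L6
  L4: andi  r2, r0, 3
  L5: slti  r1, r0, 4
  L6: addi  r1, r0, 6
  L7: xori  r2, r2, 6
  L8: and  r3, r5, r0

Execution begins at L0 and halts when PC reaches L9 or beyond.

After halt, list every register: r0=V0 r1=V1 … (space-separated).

#0 andi  r5, r0, 5 ; 0/3/5/2/2/0
#1 addi  r3, r0, 8 ; 0/3/5/8/2/0
#2 slti  r2, r3, 15 ; 0/3/1/8/2/0
#3 bne  r0, r3, L6 ; 0/3/1/8/2/0 ; →target
#4 andi  r2, r0, 3 ; 0/3/0/8/2/0
#6 addi  r1, r0, 6 ; 0/6/0/8/2/0
#7 xori  r2, r2, 6 ; 0/6/6/8/2/0
#8 and  r3, r5, r0 ; 0/6/6/0/2/0

r0=0 r1=6 r2=6 r3=0 r4=2 r5=0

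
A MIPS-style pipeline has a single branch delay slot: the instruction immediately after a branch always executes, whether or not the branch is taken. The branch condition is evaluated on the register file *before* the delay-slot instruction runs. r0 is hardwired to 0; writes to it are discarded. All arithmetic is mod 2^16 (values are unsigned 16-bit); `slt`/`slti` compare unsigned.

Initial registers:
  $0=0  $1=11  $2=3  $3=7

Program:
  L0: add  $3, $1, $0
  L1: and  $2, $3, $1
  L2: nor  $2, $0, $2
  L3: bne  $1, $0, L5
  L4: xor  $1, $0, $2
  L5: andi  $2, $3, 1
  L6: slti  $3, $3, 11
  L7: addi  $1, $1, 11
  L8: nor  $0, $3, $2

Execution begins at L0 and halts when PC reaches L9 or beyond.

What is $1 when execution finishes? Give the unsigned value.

  step pc=0: add  $3, $1, $0  regs=(0,11,3,11)
  step pc=1: and  $2, $3, $1  regs=(0,11,11,11)
  step pc=2: nor  $2, $0, $2  regs=(0,11,65524,11)
  step pc=3: bne  $1, $0, L5  cond=T  regs=(0,11,65524,11)
  step pc=4: xor  $1, $0, $2  regs=(0,65524,65524,11)
  step pc=5: andi  $2, $3, 1  regs=(0,65524,1,11)
  step pc=6: slti  $3, $3, 11  regs=(0,65524,1,0)
  step pc=7: addi  $1, $1, 11  regs=(0,65535,1,0)
  step pc=8: nor  $0, $3, $2  regs=(0,65535,1,0)

65535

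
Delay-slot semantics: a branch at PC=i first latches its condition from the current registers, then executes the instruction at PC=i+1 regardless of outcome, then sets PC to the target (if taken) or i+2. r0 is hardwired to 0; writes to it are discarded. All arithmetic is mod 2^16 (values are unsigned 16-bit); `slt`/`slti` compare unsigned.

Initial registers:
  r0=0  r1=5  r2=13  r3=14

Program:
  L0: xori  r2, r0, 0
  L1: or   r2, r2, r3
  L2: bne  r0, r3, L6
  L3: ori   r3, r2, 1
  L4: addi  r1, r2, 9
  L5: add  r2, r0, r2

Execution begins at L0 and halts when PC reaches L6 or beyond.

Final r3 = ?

15

[0] xori  r2, r0, 0  →  {r0:0, r1:5, r2:0, r3:14}
[1] or   r2, r2, r3  →  {r0:0, r1:5, r2:14, r3:14}
[2] bne  r0, r3, L6  →  {r0:0, r1:5, r2:14, r3:14}  ⟨branch taken⟩
[3] ori   r3, r2, 1  →  {r0:0, r1:5, r2:14, r3:15}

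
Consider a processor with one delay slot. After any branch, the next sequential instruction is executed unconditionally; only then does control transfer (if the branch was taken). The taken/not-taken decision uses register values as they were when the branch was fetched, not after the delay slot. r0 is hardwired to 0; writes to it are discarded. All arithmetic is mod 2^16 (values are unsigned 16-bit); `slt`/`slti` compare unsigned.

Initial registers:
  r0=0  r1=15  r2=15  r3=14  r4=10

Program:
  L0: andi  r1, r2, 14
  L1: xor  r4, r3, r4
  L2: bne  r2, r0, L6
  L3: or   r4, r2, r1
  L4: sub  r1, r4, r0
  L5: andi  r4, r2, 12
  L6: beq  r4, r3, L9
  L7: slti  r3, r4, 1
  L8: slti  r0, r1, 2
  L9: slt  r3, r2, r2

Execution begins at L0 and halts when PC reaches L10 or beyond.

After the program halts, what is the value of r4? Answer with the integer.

15

PC=0  andi  r1, r2, 14       | r0=0 r1=14 r2=15 r3=14 r4=10
PC=1  xor  r4, r3, r4        | r0=0 r1=14 r2=15 r3=14 r4=4
PC=2  bne  r2, r0, L6        | r0=0 r1=14 r2=15 r3=14 r4=4  [TAKEN]
PC=3  or   r4, r2, r1        | r0=0 r1=14 r2=15 r3=14 r4=15
PC=6  beq  r4, r3, L9        | r0=0 r1=14 r2=15 r3=14 r4=15  [not taken]
PC=7  slti  r3, r4, 1        | r0=0 r1=14 r2=15 r3=0 r4=15
PC=8  slti  r0, r1, 2        | r0=0 r1=14 r2=15 r3=0 r4=15
PC=9  slt  r3, r2, r2        | r0=0 r1=14 r2=15 r3=0 r4=15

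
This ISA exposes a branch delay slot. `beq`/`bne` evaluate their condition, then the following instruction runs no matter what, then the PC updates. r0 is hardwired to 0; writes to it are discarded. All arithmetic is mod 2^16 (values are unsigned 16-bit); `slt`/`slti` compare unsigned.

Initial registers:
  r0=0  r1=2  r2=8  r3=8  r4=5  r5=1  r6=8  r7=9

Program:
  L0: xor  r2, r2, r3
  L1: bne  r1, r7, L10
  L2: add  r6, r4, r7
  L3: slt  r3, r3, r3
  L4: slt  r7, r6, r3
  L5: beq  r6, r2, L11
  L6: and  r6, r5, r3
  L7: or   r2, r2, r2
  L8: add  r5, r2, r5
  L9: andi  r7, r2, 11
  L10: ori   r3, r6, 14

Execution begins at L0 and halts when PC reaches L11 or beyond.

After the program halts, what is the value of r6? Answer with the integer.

14

[0] xor  r2, r2, r3  →  {r0:0, r1:2, r2:0, r3:8, r4:5, r5:1, r6:8, r7:9}
[1] bne  r1, r7, L10  →  {r0:0, r1:2, r2:0, r3:8, r4:5, r5:1, r6:8, r7:9}  ⟨branch taken⟩
[2] add  r6, r4, r7  →  {r0:0, r1:2, r2:0, r3:8, r4:5, r5:1, r6:14, r7:9}
[10] ori   r3, r6, 14  →  {r0:0, r1:2, r2:0, r3:14, r4:5, r5:1, r6:14, r7:9}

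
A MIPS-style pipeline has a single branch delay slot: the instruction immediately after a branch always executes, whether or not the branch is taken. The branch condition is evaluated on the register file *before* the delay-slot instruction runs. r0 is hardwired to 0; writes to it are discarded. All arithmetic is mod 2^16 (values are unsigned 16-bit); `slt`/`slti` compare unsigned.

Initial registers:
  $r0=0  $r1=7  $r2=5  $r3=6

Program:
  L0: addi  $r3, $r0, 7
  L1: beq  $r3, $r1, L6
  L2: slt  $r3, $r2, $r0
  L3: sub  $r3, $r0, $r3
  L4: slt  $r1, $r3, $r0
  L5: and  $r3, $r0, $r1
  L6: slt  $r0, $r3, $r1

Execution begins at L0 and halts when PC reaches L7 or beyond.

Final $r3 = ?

#0 addi  $r3, $r0, 7 ; 0/7/5/7
#1 beq  $r3, $r1, L6 ; 0/7/5/7 ; →target
#2 slt  $r3, $r2, $r0 ; 0/7/5/0
#6 slt  $r0, $r3, $r1 ; 0/7/5/0

0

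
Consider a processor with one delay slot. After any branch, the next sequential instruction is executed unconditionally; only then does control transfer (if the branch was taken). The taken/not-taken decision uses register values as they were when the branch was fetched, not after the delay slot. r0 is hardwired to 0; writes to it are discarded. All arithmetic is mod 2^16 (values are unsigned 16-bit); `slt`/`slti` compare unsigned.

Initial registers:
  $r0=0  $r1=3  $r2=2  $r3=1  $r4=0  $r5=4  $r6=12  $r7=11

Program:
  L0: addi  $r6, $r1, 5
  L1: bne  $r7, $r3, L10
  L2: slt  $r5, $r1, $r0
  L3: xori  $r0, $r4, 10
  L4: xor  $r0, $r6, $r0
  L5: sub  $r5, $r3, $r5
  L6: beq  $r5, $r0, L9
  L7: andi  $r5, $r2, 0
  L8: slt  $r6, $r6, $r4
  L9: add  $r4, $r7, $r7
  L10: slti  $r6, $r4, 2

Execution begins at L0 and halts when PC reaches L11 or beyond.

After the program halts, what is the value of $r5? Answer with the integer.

0

#0 addi  $r6, $r1, 5 ; 0/3/2/1/0/4/8/11
#1 bne  $r7, $r3, L10 ; 0/3/2/1/0/4/8/11 ; →target
#2 slt  $r5, $r1, $r0 ; 0/3/2/1/0/0/8/11
#10 slti  $r6, $r4, 2 ; 0/3/2/1/0/0/1/11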